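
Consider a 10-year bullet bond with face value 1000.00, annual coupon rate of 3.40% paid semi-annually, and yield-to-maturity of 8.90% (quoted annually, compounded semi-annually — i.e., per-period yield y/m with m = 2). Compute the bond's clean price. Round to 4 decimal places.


Answer: Price = 640.7269

Derivation:
Coupon per period c = face * coupon_rate / m = 17.000000
Periods per year m = 2; per-period yield y/m = 0.044500
Number of cashflows N = 20
Cashflows (t years, CF_t, discount factor 1/(1+y/m)^(m*t), PV):
  t = 0.5000: CF_t = 17.000000, DF = 0.957396, PV = 16.275730
  t = 1.0000: CF_t = 17.000000, DF = 0.916607, PV = 15.582317
  t = 1.5000: CF_t = 17.000000, DF = 0.877556, PV = 14.918446
  t = 2.0000: CF_t = 17.000000, DF = 0.840168, PV = 14.282859
  t = 2.5000: CF_t = 17.000000, DF = 0.804374, PV = 13.674350
  t = 3.0000: CF_t = 17.000000, DF = 0.770104, PV = 13.091767
  t = 3.5000: CF_t = 17.000000, DF = 0.737294, PV = 12.534003
  t = 4.0000: CF_t = 17.000000, DF = 0.705883, PV = 12.000003
  t = 4.5000: CF_t = 17.000000, DF = 0.675809, PV = 11.488754
  t = 5.0000: CF_t = 17.000000, DF = 0.647017, PV = 10.999286
  t = 5.5000: CF_t = 17.000000, DF = 0.619451, PV = 10.530671
  t = 6.0000: CF_t = 17.000000, DF = 0.593060, PV = 10.082021
  t = 6.5000: CF_t = 17.000000, DF = 0.567793, PV = 9.652485
  t = 7.0000: CF_t = 17.000000, DF = 0.543603, PV = 9.241250
  t = 7.5000: CF_t = 17.000000, DF = 0.520443, PV = 8.847534
  t = 8.0000: CF_t = 17.000000, DF = 0.498270, PV = 8.470593
  t = 8.5000: CF_t = 17.000000, DF = 0.477042, PV = 8.109711
  t = 9.0000: CF_t = 17.000000, DF = 0.456718, PV = 7.764204
  t = 9.5000: CF_t = 17.000000, DF = 0.437260, PV = 7.433417
  t = 10.0000: CF_t = 1017.000000, DF = 0.418631, PV = 425.747461
Price P = sum_t PV_t = 640.726861


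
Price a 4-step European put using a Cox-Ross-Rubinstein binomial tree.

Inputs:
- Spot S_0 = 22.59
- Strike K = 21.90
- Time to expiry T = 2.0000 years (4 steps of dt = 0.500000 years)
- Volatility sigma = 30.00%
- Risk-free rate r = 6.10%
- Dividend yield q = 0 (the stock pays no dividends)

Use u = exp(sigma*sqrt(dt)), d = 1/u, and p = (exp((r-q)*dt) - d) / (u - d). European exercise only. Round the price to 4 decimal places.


dt = T/N = 0.500000
u = exp(sigma*sqrt(dt)) = 1.236311; d = 1/u = 0.808858
p = (exp((r-q)*dt) - d) / (u - d) = 0.519617
Discount per step: exp(-r*dt) = 0.969960
Stock lattice S(k, i) with i counting down-moves:
  k=0: S(0,0) = 22.5900
  k=1: S(1,0) = 27.9283; S(1,1) = 18.2721
  k=2: S(2,0) = 34.5280; S(2,1) = 22.5900; S(2,2) = 14.7795
  k=3: S(3,0) = 42.6874; S(3,1) = 27.9283; S(3,2) = 18.2721; S(3,3) = 11.9545
  k=4: S(4,0) = 52.7749; S(4,1) = 34.5280; S(4,2) = 22.5900; S(4,3) = 14.7795; S(4,4) = 9.6695
Terminal payoffs V(N, i) = max(K - S_T, 0):
  V(4,0) = 0.000000; V(4,1) = 0.000000; V(4,2) = 0.000000; V(4,3) = 7.120468; V(4,4) = 12.230475
Backward induction: V(k, i) = exp(-r*dt) * [p * V(k+1, i) + (1-p) * V(k+1, i+1)].
  V(3,0) = exp(-r*dt) * [p*0.000000 + (1-p)*0.000000] = 0.000000
  V(3,1) = exp(-r*dt) * [p*0.000000 + (1-p)*0.000000] = 0.000000
  V(3,2) = exp(-r*dt) * [p*0.000000 + (1-p)*7.120468] = 3.317799
  V(3,3) = exp(-r*dt) * [p*7.120468 + (1-p)*12.230475] = 9.287592
  V(2,0) = exp(-r*dt) * [p*0.000000 + (1-p)*0.000000] = 0.000000
  V(2,1) = exp(-r*dt) * [p*0.000000 + (1-p)*3.317799] = 1.545937
  V(2,2) = exp(-r*dt) * [p*3.317799 + (1-p)*9.287592] = 5.999773
  V(1,0) = exp(-r*dt) * [p*0.000000 + (1-p)*1.545937] = 0.720333
  V(1,1) = exp(-r*dt) * [p*1.545937 + (1-p)*5.999773] = 3.574773
  V(0,0) = exp(-r*dt) * [p*0.720333 + (1-p)*3.574773] = 2.028728

Answer: Price = V(0,0) = 2.0287


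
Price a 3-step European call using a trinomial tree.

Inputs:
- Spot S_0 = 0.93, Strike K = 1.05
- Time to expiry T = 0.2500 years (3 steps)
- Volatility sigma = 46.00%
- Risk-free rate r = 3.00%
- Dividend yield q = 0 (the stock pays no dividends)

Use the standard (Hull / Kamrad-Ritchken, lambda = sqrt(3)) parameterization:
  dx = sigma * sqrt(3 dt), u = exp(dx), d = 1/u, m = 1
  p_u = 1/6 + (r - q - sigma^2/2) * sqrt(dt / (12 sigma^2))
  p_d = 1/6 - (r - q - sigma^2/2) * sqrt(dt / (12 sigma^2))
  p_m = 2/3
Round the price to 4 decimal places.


dt = T/N = 0.083333; dx = sigma*sqrt(3*dt) = 0.230000
u = exp(dx) = 1.258600; d = 1/u = 0.794534
p_u = 0.152935, p_m = 0.666667, p_d = 0.180399
Discount per step: exp(-r*dt) = 0.997503
Stock lattice S(k, j) with j the centered position index:
  k=0: S(0,+0) = 0.9300
  k=1: S(1,-1) = 0.7389; S(1,+0) = 0.9300; S(1,+1) = 1.1705
  k=2: S(2,-2) = 0.5871; S(2,-1) = 0.7389; S(2,+0) = 0.9300; S(2,+1) = 1.1705; S(2,+2) = 1.4732
  k=3: S(3,-3) = 0.4665; S(3,-2) = 0.5871; S(3,-1) = 0.7389; S(3,+0) = 0.9300; S(3,+1) = 1.1705; S(3,+2) = 1.4732; S(3,+3) = 1.8542
Terminal payoffs V(N, j) = max(S_T - K, 0):
  V(3,-3) = 0.000000; V(3,-2) = 0.000000; V(3,-1) = 0.000000; V(3,+0) = 0.000000; V(3,+1) = 0.120498; V(3,+2) = 0.423189; V(3,+3) = 0.804155
Backward induction: V(k, j) = exp(-r*dt) * [p_u * V(k+1, j+1) + p_m * V(k+1, j) + p_d * V(k+1, j-1)]
  V(2,-2) = exp(-r*dt) * [p_u*0.000000 + p_m*0.000000 + p_d*0.000000] = 0.000000
  V(2,-1) = exp(-r*dt) * [p_u*0.000000 + p_m*0.000000 + p_d*0.000000] = 0.000000
  V(2,+0) = exp(-r*dt) * [p_u*0.120498 + p_m*0.000000 + p_d*0.000000] = 0.018382
  V(2,+1) = exp(-r*dt) * [p_u*0.423189 + p_m*0.120498 + p_d*0.000000] = 0.144690
  V(2,+2) = exp(-r*dt) * [p_u*0.804155 + p_m*0.423189 + p_d*0.120498] = 0.425781
  V(1,-1) = exp(-r*dt) * [p_u*0.018382 + p_m*0.000000 + p_d*0.000000] = 0.002804
  V(1,+0) = exp(-r*dt) * [p_u*0.144690 + p_m*0.018382 + p_d*0.000000] = 0.034297
  V(1,+1) = exp(-r*dt) * [p_u*0.425781 + p_m*0.144690 + p_d*0.018382] = 0.164481
  V(0,+0) = exp(-r*dt) * [p_u*0.164481 + p_m*0.034297 + p_d*0.002804] = 0.048404

Answer: Price = V(0,0) = 0.0484


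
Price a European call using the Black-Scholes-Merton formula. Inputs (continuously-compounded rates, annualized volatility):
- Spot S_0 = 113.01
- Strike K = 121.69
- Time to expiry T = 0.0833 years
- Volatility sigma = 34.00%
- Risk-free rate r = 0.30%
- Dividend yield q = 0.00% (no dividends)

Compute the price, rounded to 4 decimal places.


d1 = (ln(S/K) + (r - q + 0.5*sigma^2) * T) / (sigma * sqrt(T)) = -0.70249605
d2 = d1 - sigma * sqrt(T) = -0.80062596
exp(-rT) = 0.99975013; exp(-qT) = 1.00000000
C = S_0 * exp(-qT) * N(d1) - K * exp(-rT) * N(d2)
N(d1) = 0.24118493; N(d2) = 0.21167411
C = 113.0100 * 1.00000000 * 0.24118493 - 121.6900 * 0.99975013 * 0.21167411 = 1.5041

Answer: Price = 1.5041


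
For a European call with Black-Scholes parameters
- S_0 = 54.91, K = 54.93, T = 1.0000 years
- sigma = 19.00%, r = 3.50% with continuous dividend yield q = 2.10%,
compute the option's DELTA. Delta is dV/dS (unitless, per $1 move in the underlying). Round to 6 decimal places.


Answer: Delta = 0.554457

Derivation:
d1 = 0.1667675470; d2 = -0.0232324530
phi(d1) = 0.3934330991; exp(-qT) = 0.9792189646; exp(-rT) = 0.9656054163
N(d1) = 0.5662235226
Delta = exp(-qT) * N(d1) = 0.9792189646 * 0.5662235226 = 0.554457


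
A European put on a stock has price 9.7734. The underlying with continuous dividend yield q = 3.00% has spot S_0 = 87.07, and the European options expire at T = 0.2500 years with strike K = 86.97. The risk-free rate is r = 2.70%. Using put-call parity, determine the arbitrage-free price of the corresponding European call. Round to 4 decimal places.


Put-call parity: C - P = S_0 * exp(-qT) - K * exp(-rT).
S_0 * exp(-qT) = 87.0700 * 0.99252805 = 86.41941773
K * exp(-rT) = 86.9700 * 0.99327273 = 86.38492933
C = P + S*exp(-qT) - K*exp(-rT)
C = 9.7734 + 86.41941773 - 86.38492933 = 9.8079

Answer: Call price = 9.8079


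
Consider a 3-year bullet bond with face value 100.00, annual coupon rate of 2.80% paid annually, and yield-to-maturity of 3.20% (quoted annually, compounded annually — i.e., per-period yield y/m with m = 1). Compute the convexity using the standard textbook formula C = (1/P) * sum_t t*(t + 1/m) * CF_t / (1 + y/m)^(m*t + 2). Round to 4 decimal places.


Answer: Convexity = 10.8599

Derivation:
Coupon per period c = face * coupon_rate / m = 2.800000
Periods per year m = 1; per-period yield y/m = 0.032000
Number of cashflows N = 3
Cashflows (t years, CF_t, discount factor 1/(1+y/m)^(m*t), PV):
  t = 1.0000: CF_t = 2.800000, DF = 0.968992, PV = 2.713178
  t = 2.0000: CF_t = 2.800000, DF = 0.938946, PV = 2.629049
  t = 3.0000: CF_t = 102.800000, DF = 0.909831, PV = 93.530665
Price P = sum_t PV_t = 98.872892
Convexity numerator sum_t t*(t + 1/m) * CF_t / (1+y/m)^(m*t + 2):
  t = 1.0000: term = 5.095056
  t = 2.0000: term = 14.811208
  t = 3.0000: term = 1053.842901
Convexity = (1/P) * sum = 1073.749165 / 98.872892 = 10.859894


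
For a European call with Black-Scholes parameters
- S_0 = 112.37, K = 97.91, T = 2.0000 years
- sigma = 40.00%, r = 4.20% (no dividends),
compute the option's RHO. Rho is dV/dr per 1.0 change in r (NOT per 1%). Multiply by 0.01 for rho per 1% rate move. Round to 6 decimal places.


d1 = 0.6748420442; d2 = 0.1091566193
phi(d1) = 0.3177010523; exp(-qT) = 1.0000000000; exp(-rT) = 0.9194312561
N(d2) = 0.5434608663
Rho = K*T*exp(-rT)*N(d2) = 97.9100 * 2.0000 * 0.9194312561 * 0.5434608663 = 97.846340

Answer: Rho = 97.846340


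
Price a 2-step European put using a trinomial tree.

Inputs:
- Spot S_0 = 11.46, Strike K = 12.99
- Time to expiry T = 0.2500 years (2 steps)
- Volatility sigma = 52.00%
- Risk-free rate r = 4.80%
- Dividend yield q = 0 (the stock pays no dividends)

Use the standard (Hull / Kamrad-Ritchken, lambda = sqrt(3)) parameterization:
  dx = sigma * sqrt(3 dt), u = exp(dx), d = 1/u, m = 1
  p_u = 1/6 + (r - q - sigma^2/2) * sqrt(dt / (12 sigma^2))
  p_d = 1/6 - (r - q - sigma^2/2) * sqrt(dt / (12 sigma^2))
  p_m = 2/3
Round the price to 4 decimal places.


dt = T/N = 0.125000; dx = sigma*sqrt(3*dt) = 0.318434
u = exp(dx) = 1.374972; d = 1/u = 0.727287
p_u = 0.149552, p_m = 0.666667, p_d = 0.183782
Discount per step: exp(-r*dt) = 0.994018
Stock lattice S(k, j) with j the centered position index:
  k=0: S(0,+0) = 11.4600
  k=1: S(1,-1) = 8.3347; S(1,+0) = 11.4600; S(1,+1) = 15.7572
  k=2: S(2,-2) = 6.0617; S(2,-1) = 8.3347; S(2,+0) = 11.4600; S(2,+1) = 15.7572; S(2,+2) = 21.6657
Terminal payoffs V(N, j) = max(K - S_T, 0):
  V(2,-2) = 6.928269; V(2,-1) = 4.655287; V(2,+0) = 1.530000; V(2,+1) = 0.000000; V(2,+2) = 0.000000
Backward induction: V(k, j) = exp(-r*dt) * [p_u * V(k+1, j+1) + p_m * V(k+1, j) + p_d * V(k+1, j-1)]
  V(1,-1) = exp(-r*dt) * [p_u*1.530000 + p_m*4.655287 + p_d*6.928269] = 4.578077
  V(1,+0) = exp(-r*dt) * [p_u*0.000000 + p_m*1.530000 + p_d*4.655287] = 1.864337
  V(1,+1) = exp(-r*dt) * [p_u*0.000000 + p_m*0.000000 + p_d*1.530000] = 0.279504
  V(0,+0) = exp(-r*dt) * [p_u*0.279504 + p_m*1.864337 + p_d*4.578077] = 2.113340

Answer: Price = V(0,0) = 2.1133


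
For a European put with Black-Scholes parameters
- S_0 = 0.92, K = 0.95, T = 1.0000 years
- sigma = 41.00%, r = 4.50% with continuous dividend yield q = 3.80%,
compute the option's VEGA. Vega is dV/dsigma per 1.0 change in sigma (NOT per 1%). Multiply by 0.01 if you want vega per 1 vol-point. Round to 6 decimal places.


d1 = 0.1438089889; d2 = -0.2661910111
phi(d1) = 0.3948382681; exp(-qT) = 0.9627129409; exp(-rT) = 0.9559974818
Vega = S * exp(-qT) * phi(d1) * sqrt(T) = 0.9200 * 0.9627129409 * 0.3948382681 * 1.0000000000 = 0.349707

Answer: Vega = 0.349707


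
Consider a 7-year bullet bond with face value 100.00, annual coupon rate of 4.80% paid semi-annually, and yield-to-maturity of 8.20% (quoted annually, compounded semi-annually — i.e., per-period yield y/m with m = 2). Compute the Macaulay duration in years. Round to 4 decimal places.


Answer: Macaulay duration = 5.9042 years

Derivation:
Coupon per period c = face * coupon_rate / m = 2.400000
Periods per year m = 2; per-period yield y/m = 0.041000
Number of cashflows N = 14
Cashflows (t years, CF_t, discount factor 1/(1+y/m)^(m*t), PV):
  t = 0.5000: CF_t = 2.400000, DF = 0.960615, PV = 2.305476
  t = 1.0000: CF_t = 2.400000, DF = 0.922781, PV = 2.214674
  t = 1.5000: CF_t = 2.400000, DF = 0.886437, PV = 2.127448
  t = 2.0000: CF_t = 2.400000, DF = 0.851524, PV = 2.043658
  t = 2.5000: CF_t = 2.400000, DF = 0.817987, PV = 1.963169
  t = 3.0000: CF_t = 2.400000, DF = 0.785770, PV = 1.885849
  t = 3.5000: CF_t = 2.400000, DF = 0.754823, PV = 1.811574
  t = 4.0000: CF_t = 2.400000, DF = 0.725094, PV = 1.740225
  t = 4.5000: CF_t = 2.400000, DF = 0.696536, PV = 1.671686
  t = 5.0000: CF_t = 2.400000, DF = 0.669103, PV = 1.605846
  t = 5.5000: CF_t = 2.400000, DF = 0.642750, PV = 1.542600
  t = 6.0000: CF_t = 2.400000, DF = 0.617435, PV = 1.481844
  t = 6.5000: CF_t = 2.400000, DF = 0.593117, PV = 1.423481
  t = 7.0000: CF_t = 102.400000, DF = 0.569757, PV = 58.343133
Price P = sum_t PV_t = 82.160662
Macaulay numerator sum_t t * PV_t:
  t * PV_t at t = 0.5000: 1.152738
  t * PV_t at t = 1.0000: 2.214674
  t * PV_t at t = 1.5000: 3.191173
  t * PV_t at t = 2.0000: 4.087317
  t * PV_t at t = 2.5000: 4.907921
  t * PV_t at t = 3.0000: 5.657546
  t * PV_t at t = 3.5000: 6.340510
  t * PV_t at t = 4.0000: 6.960900
  t * PV_t at t = 4.5000: 7.522586
  t * PV_t at t = 5.0000: 8.029231
  t * PV_t at t = 5.5000: 8.484298
  t * PV_t at t = 6.0000: 8.891064
  t * PV_t at t = 6.5000: 9.252628
  t * PV_t at t = 7.0000: 408.401928
Macaulay duration D = (sum_t t * PV_t) / P = 485.094514 / 82.160662 = 5.904219


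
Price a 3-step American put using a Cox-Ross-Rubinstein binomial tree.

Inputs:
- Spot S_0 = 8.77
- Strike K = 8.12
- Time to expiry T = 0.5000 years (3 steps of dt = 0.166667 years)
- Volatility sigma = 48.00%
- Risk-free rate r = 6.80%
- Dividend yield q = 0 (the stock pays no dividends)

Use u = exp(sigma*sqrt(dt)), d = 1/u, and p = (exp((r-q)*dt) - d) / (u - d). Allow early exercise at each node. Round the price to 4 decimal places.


dt = T/N = 0.166667
u = exp(sigma*sqrt(dt)) = 1.216477; d = 1/u = 0.822046
p = (exp((r-q)*dt) - d) / (u - d) = 0.480063
Discount per step: exp(-r*dt) = 0.988731
Stock lattice S(k, i) with i counting down-moves:
  k=0: S(0,0) = 8.7700
  k=1: S(1,0) = 10.6685; S(1,1) = 7.2093
  k=2: S(2,0) = 12.9780; S(2,1) = 8.7700; S(2,2) = 5.9264
  k=3: S(3,0) = 15.7874; S(3,1) = 10.6685; S(3,2) = 7.2093; S(3,3) = 4.8718
Terminal payoffs V(N, i) = max(K - S_T, 0):
  V(3,0) = 0.000000; V(3,1) = 0.000000; V(3,2) = 0.910658; V(3,3) = 3.248221
Backward induction: V(k, i) = exp(-r*dt) * [p * V(k+1, i) + (1-p) * V(k+1, i+1)]; then take max(V_cont, immediate exercise) for American.
  V(2,0) = exp(-r*dt) * [p*0.000000 + (1-p)*0.000000] = 0.000000; exercise = 0.000000; V(2,0) = max -> 0.000000
  V(2,1) = exp(-r*dt) * [p*0.000000 + (1-p)*0.910658] = 0.468149; exercise = 0.000000; V(2,1) = max -> 0.468149
  V(2,2) = exp(-r*dt) * [p*0.910658 + (1-p)*3.248221] = 2.102084; exercise = 2.193591; V(2,2) = max -> 2.193591
  V(1,0) = exp(-r*dt) * [p*0.000000 + (1-p)*0.468149] = 0.240665; exercise = 0.000000; V(1,0) = max -> 0.240665
  V(1,1) = exp(-r*dt) * [p*0.468149 + (1-p)*2.193591] = 1.349884; exercise = 0.910658; V(1,1) = max -> 1.349884
  V(0,0) = exp(-r*dt) * [p*0.240665 + (1-p)*1.349884] = 0.808177; exercise = 0.000000; V(0,0) = max -> 0.808177

Answer: Price = V(0,0) = 0.8082


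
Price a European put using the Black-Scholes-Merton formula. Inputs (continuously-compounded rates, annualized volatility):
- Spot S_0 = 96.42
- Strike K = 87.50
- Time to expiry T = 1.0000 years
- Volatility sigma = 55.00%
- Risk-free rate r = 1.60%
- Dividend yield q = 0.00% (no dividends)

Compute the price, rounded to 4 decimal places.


d1 = (ln(S/K) + (r - q + 0.5*sigma^2) * T) / (sigma * sqrt(T)) = 0.48059065
d2 = d1 - sigma * sqrt(T) = -0.06940935
exp(-rT) = 0.98412732; exp(-qT) = 1.00000000
P = K * exp(-rT) * N(-d2) - S_0 * exp(-qT) * N(-d1)
N(-d1) = 0.31540373; N(-d2) = 0.52766811
P = 87.5000 * 0.98412732 * 0.52766811 - 96.4200 * 1.00000000 * 0.31540373 = 15.0269

Answer: Price = 15.0269


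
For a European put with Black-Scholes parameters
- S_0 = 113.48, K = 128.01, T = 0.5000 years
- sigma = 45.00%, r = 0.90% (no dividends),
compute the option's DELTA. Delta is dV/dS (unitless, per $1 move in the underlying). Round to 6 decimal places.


d1 = -0.2053965309; d2 = -0.5235945824
phi(d1) = 0.3906151790; exp(-qT) = 1.0000000000; exp(-rT) = 0.9955101098
N(-d1) = 0.5813688348
Delta = -exp(-qT) * N(-d1) = -1.0000000000 * 0.5813688348 = -0.581369

Answer: Delta = -0.581369


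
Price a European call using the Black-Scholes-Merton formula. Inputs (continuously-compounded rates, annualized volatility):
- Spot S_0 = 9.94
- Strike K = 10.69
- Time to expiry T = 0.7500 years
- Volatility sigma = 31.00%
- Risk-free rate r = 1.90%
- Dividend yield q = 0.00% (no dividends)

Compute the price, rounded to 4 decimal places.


Answer: Price = 0.8197

Derivation:
d1 = (ln(S/K) + (r - q + 0.5*sigma^2) * T) / (sigma * sqrt(T)) = -0.08363833
d2 = d1 - sigma * sqrt(T) = -0.35210620
exp(-rT) = 0.98585105; exp(-qT) = 1.00000000
C = S_0 * exp(-qT) * N(d1) - K * exp(-rT) * N(d2)
N(d1) = 0.46667200; N(d2) = 0.36237931
C = 9.9400 * 1.00000000 * 0.46667200 - 10.6900 * 0.98585105 * 0.36237931 = 0.8197


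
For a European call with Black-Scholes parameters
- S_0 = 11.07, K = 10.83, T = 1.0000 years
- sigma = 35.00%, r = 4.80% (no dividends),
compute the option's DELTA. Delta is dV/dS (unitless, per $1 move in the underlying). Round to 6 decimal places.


Answer: Delta = 0.646083

Derivation:
d1 = 0.3747676735; d2 = 0.0247676735
phi(d1) = 0.3718874822; exp(-qT) = 1.0000000000; exp(-rT) = 0.9531337871
N(d1) = 0.6460833711
Delta = exp(-qT) * N(d1) = 1.0000000000 * 0.6460833711 = 0.646083


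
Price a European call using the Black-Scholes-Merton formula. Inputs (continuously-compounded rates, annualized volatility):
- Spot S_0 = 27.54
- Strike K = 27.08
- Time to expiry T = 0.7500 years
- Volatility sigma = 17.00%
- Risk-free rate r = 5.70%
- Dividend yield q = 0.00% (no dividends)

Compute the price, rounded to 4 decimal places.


Answer: Price = 2.4925

Derivation:
d1 = (ln(S/K) + (r - q + 0.5*sigma^2) * T) / (sigma * sqrt(T)) = 0.47839614
d2 = d1 - sigma * sqrt(T) = 0.33117182
exp(-rT) = 0.95815090; exp(-qT) = 1.00000000
C = S_0 * exp(-qT) * N(d1) - K * exp(-rT) * N(d2)
N(d1) = 0.68381586; N(d2) = 0.62974265
C = 27.5400 * 1.00000000 * 0.68381586 - 27.0800 * 0.95815090 * 0.62974265 = 2.4925


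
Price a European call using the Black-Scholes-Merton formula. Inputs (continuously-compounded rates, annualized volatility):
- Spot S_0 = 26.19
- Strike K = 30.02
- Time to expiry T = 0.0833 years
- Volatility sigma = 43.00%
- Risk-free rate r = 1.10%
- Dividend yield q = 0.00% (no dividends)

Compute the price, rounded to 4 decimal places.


Answer: Price = 0.2420

Derivation:
d1 = (ln(S/K) + (r - q + 0.5*sigma^2) * T) / (sigma * sqrt(T)) = -1.03032343
d2 = d1 - sigma * sqrt(T) = -1.15442891
exp(-rT) = 0.99908412; exp(-qT) = 1.00000000
C = S_0 * exp(-qT) * N(d1) - K * exp(-rT) * N(d2)
N(d1) = 0.15142910; N(d2) = 0.12416219
C = 26.1900 * 1.00000000 * 0.15142910 - 30.0200 * 0.99908412 * 0.12416219 = 0.2420


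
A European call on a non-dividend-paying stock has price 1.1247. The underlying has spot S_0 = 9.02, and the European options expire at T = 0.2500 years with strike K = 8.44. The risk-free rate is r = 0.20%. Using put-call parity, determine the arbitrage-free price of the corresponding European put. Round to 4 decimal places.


Answer: Put price = 0.5405

Derivation:
Put-call parity: C - P = S_0 * exp(-qT) - K * exp(-rT).
S_0 * exp(-qT) = 9.0200 * 1.00000000 = 9.02000000
K * exp(-rT) = 8.4400 * 0.99950012 = 8.43578105
P = C - S*exp(-qT) + K*exp(-rT)
P = 1.1247 - 9.02000000 + 8.43578105 = 0.5405


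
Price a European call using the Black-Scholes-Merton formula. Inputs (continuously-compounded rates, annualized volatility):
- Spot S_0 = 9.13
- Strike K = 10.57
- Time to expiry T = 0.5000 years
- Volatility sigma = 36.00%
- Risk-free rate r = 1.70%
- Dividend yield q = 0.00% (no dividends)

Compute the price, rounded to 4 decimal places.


Answer: Price = 0.4591

Derivation:
d1 = (ln(S/K) + (r - q + 0.5*sigma^2) * T) / (sigma * sqrt(T)) = -0.41465569
d2 = d1 - sigma * sqrt(T) = -0.66921413
exp(-rT) = 0.99153602; exp(-qT) = 1.00000000
C = S_0 * exp(-qT) * N(d1) - K * exp(-rT) * N(d2)
N(d1) = 0.33919699; N(d2) = 0.25167945
C = 9.1300 * 1.00000000 * 0.33919699 - 10.5700 * 0.99153602 * 0.25167945 = 0.4591


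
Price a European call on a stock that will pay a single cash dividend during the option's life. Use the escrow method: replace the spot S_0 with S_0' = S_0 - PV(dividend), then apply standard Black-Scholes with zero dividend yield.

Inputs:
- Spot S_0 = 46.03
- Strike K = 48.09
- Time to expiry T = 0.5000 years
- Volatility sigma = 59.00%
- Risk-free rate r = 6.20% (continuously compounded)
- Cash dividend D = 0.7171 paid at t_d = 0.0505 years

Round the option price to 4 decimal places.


Answer: Price = 6.9596

Derivation:
PV(D) = D * exp(-r * t_d) = 0.7171 * 0.99687390 = 0.71485827
S_0' = S_0 - PV(D) = 46.0300 - 0.71485827 = 45.31514173
d1 = (ln(S_0'/K) + (r + sigma^2/2)*T) / (sigma*sqrt(T)) = 0.14044333
d2 = d1 - sigma*sqrt(T) = -0.27674967
exp(-rT) = 0.96947557
N(d1) = 0.55584514; N(d2) = 0.39098617
C = S_0' * N(d1) - K * exp(-rT) * N(d2) = 45.31514173 * 0.55584514 - 48.0900 * 0.96947557 * 0.39098617 = 6.9596


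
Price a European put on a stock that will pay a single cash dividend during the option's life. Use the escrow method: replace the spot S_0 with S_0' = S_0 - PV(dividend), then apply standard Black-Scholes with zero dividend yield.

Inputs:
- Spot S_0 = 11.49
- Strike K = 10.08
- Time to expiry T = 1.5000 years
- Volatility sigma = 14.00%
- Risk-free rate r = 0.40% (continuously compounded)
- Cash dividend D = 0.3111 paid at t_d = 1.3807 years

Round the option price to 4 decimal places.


Answer: Price = 0.2864

Derivation:
PV(D) = D * exp(-r * t_d) = 0.3111 * 0.99449242 = 0.30938659
S_0' = S_0 - PV(D) = 11.4900 - 0.30938659 = 11.18061341
d1 = (ln(S_0'/K) + (r + sigma^2/2)*T) / (sigma*sqrt(T)) = 0.72509603
d2 = d1 - sigma*sqrt(T) = 0.55363175
exp(-rT) = 0.99401796
N(-d1) = 0.23419656; N(-d2) = 0.28991545
P = K * exp(-rT) * N(-d2) - S_0' * N(-d1) = 10.0800 * 0.99401796 * 0.28991545 - 11.18061341 * 0.23419656 = 0.2864


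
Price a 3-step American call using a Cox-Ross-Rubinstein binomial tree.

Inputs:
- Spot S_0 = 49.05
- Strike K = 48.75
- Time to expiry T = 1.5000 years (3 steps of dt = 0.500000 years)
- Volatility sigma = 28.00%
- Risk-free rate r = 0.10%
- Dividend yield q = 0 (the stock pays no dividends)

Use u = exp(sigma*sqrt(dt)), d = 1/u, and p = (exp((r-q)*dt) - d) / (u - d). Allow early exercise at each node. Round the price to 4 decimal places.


Answer: Price = V(0,0) = 7.3959

Derivation:
dt = T/N = 0.500000
u = exp(sigma*sqrt(dt)) = 1.218950; d = 1/u = 0.820378
p = (exp((r-q)*dt) - d) / (u - d) = 0.451918
Discount per step: exp(-r*dt) = 0.999500
Stock lattice S(k, i) with i counting down-moves:
  k=0: S(0,0) = 49.0500
  k=1: S(1,0) = 59.7895; S(1,1) = 40.2395
  k=2: S(2,0) = 72.8804; S(2,1) = 49.0500; S(2,2) = 33.0116
  k=3: S(3,0) = 88.8376; S(3,1) = 59.7895; S(3,2) = 40.2395; S(3,3) = 27.0820
Terminal payoffs V(N, i) = max(S_T - K, 0):
  V(3,0) = 40.087591; V(3,1) = 11.039501; V(3,2) = 0.000000; V(3,3) = 0.000000
Backward induction: V(k, i) = exp(-r*dt) * [p * V(k+1, i) + (1-p) * V(k+1, i+1)]; then take max(V_cont, immediate exercise) for American.
  V(2,0) = exp(-r*dt) * [p*40.087591 + (1-p)*11.039501] = 24.154787; exercise = 24.130418; V(2,0) = max -> 24.154787
  V(2,1) = exp(-r*dt) * [p*11.039501 + (1-p)*0.000000] = 4.986460; exercise = 0.300000; V(2,1) = max -> 4.986460
  V(2,2) = exp(-r*dt) * [p*0.000000 + (1-p)*0.000000] = 0.000000; exercise = 0.000000; V(2,2) = max -> 0.000000
  V(1,0) = exp(-r*dt) * [p*24.154787 + (1-p)*4.986460] = 13.642156; exercise = 11.039501; V(1,0) = max -> 13.642156
  V(1,1) = exp(-r*dt) * [p*4.986460 + (1-p)*0.000000] = 2.252346; exercise = 0.000000; V(1,1) = max -> 2.252346
  V(0,0) = exp(-r*dt) * [p*13.642156 + (1-p)*2.252346] = 7.395912; exercise = 0.300000; V(0,0) = max -> 7.395912


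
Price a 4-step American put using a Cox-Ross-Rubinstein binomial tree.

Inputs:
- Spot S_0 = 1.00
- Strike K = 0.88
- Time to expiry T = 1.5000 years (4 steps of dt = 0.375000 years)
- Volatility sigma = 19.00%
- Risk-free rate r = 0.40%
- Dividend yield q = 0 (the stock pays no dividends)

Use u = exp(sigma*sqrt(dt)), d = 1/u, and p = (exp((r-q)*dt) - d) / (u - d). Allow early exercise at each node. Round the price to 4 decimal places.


dt = T/N = 0.375000
u = exp(sigma*sqrt(dt)) = 1.123390; d = 1/u = 0.890163
p = (exp((r-q)*dt) - d) / (u - d) = 0.477381
Discount per step: exp(-r*dt) = 0.998501
Stock lattice S(k, i) with i counting down-moves:
  k=0: S(0,0) = 1.0000
  k=1: S(1,0) = 1.1234; S(1,1) = 0.8902
  k=2: S(2,0) = 1.2620; S(2,1) = 1.0000; S(2,2) = 0.7924
  k=3: S(3,0) = 1.4177; S(3,1) = 1.1234; S(3,2) = 0.8902; S(3,3) = 0.7054
  k=4: S(4,0) = 1.5927; S(4,1) = 1.2620; S(4,2) = 1.0000; S(4,3) = 0.7924; S(4,4) = 0.6279
Terminal payoffs V(N, i) = max(K - S_T, 0):
  V(4,0) = 0.000000; V(4,1) = 0.000000; V(4,2) = 0.000000; V(4,3) = 0.087610; V(4,4) = 0.252118
Backward induction: V(k, i) = exp(-r*dt) * [p * V(k+1, i) + (1-p) * V(k+1, i+1)]; then take max(V_cont, immediate exercise) for American.
  V(3,0) = exp(-r*dt) * [p*0.000000 + (1-p)*0.000000] = 0.000000; exercise = 0.000000; V(3,0) = max -> 0.000000
  V(3,1) = exp(-r*dt) * [p*0.000000 + (1-p)*0.000000] = 0.000000; exercise = 0.000000; V(3,1) = max -> 0.000000
  V(3,2) = exp(-r*dt) * [p*0.000000 + (1-p)*0.087610] = 0.045718; exercise = 0.000000; V(3,2) = max -> 0.045718
  V(3,3) = exp(-r*dt) * [p*0.087610 + (1-p)*0.252118] = 0.173325; exercise = 0.174644; V(3,3) = max -> 0.174644
  V(2,0) = exp(-r*dt) * [p*0.000000 + (1-p)*0.000000] = 0.000000; exercise = 0.000000; V(2,0) = max -> 0.000000
  V(2,1) = exp(-r*dt) * [p*0.000000 + (1-p)*0.045718] = 0.023857; exercise = 0.000000; V(2,1) = max -> 0.023857
  V(2,2) = exp(-r*dt) * [p*0.045718 + (1-p)*0.174644] = 0.112927; exercise = 0.087610; V(2,2) = max -> 0.112927
  V(1,0) = exp(-r*dt) * [p*0.000000 + (1-p)*0.023857] = 0.012450; exercise = 0.000000; V(1,0) = max -> 0.012450
  V(1,1) = exp(-r*dt) * [p*0.023857 + (1-p)*0.112927] = 0.070301; exercise = 0.000000; V(1,1) = max -> 0.070301
  V(0,0) = exp(-r*dt) * [p*0.012450 + (1-p)*0.070301] = 0.042620; exercise = 0.000000; V(0,0) = max -> 0.042620

Answer: Price = V(0,0) = 0.0426


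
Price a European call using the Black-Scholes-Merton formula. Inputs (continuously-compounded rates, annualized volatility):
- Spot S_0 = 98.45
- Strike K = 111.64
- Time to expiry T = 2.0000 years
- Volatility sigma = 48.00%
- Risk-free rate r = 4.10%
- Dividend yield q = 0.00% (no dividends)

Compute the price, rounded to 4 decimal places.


Answer: Price = 24.5958

Derivation:
d1 = (ln(S/K) + (r - q + 0.5*sigma^2) * T) / (sigma * sqrt(T)) = 0.27498999
d2 = d1 - sigma * sqrt(T) = -0.40383252
exp(-rT) = 0.92127196; exp(-qT) = 1.00000000
C = S_0 * exp(-qT) * N(d1) - K * exp(-rT) * N(d2)
N(d1) = 0.60833804; N(d2) = 0.34316794
C = 98.4500 * 1.00000000 * 0.60833804 - 111.6400 * 0.92127196 * 0.34316794 = 24.5958


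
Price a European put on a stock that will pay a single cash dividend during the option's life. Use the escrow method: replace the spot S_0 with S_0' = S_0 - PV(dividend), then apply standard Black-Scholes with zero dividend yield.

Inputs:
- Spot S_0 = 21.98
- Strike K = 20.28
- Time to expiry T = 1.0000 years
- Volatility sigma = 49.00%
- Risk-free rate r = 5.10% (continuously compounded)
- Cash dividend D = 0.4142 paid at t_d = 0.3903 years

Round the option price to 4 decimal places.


PV(D) = D * exp(-r * t_d) = 0.4142 * 0.98029150 = 0.40603674
S_0' = S_0 - PV(D) = 21.9800 - 0.40603674 = 21.57396326
d1 = (ln(S_0'/K) + (r + sigma^2/2)*T) / (sigma*sqrt(T)) = 0.47531021
d2 = d1 - sigma*sqrt(T) = -0.01468979
exp(-rT) = 0.95027867
N(-d1) = 0.31728294; N(-d2) = 0.50586017
P = K * exp(-rT) * N(-d2) - S_0' * N(-d1) = 20.2800 * 0.95027867 * 0.50586017 - 21.57396326 * 0.31728294 = 2.9037

Answer: Price = 2.9037


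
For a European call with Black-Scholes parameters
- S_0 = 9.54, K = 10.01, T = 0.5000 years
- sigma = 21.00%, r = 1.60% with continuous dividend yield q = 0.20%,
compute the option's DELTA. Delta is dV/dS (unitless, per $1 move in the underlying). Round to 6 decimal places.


d1 = -0.2024757024; d2 = -0.3509681265
phi(d1) = 0.3908479231; exp(-qT) = 0.9990004998; exp(-rT) = 0.9920319148
N(d1) = 0.4197724258
Delta = exp(-qT) * N(d1) = 0.9990004998 * 0.4197724258 = 0.419353

Answer: Delta = 0.419353


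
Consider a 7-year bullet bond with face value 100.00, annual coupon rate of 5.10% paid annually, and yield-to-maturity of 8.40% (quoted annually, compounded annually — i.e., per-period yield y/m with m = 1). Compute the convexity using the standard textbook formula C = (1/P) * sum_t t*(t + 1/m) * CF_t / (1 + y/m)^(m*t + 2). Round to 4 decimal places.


Answer: Convexity = 38.3038

Derivation:
Coupon per period c = face * coupon_rate / m = 5.100000
Periods per year m = 1; per-period yield y/m = 0.084000
Number of cashflows N = 7
Cashflows (t years, CF_t, discount factor 1/(1+y/m)^(m*t), PV):
  t = 1.0000: CF_t = 5.100000, DF = 0.922509, PV = 4.704797
  t = 2.0000: CF_t = 5.100000, DF = 0.851023, PV = 4.340219
  t = 3.0000: CF_t = 5.100000, DF = 0.785077, PV = 4.003892
  t = 4.0000: CF_t = 5.100000, DF = 0.724241, PV = 3.693627
  t = 5.0000: CF_t = 5.100000, DF = 0.668119, PV = 3.407405
  t = 6.0000: CF_t = 5.100000, DF = 0.616346, PV = 3.143363
  t = 7.0000: CF_t = 105.100000, DF = 0.568585, PV = 59.758232
Price P = sum_t PV_t = 83.051534
Convexity numerator sum_t t*(t + 1/m) * CF_t / (1+y/m)^(m*t + 2):
  t = 1.0000: term = 8.007784
  t = 2.0000: term = 22.161763
  t = 3.0000: term = 40.888861
  t = 4.0000: term = 62.867252
  t = 5.0000: term = 86.993430
  t = 6.0000: term = 112.353139
  t = 7.0000: term = 2847.916182
Convexity = (1/P) * sum = 3181.188409 / 83.051534 = 38.303789


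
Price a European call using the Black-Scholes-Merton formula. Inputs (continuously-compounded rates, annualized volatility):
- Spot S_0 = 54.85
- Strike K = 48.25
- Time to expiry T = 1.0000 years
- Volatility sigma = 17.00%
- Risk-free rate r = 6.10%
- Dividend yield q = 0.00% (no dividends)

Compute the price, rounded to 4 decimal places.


d1 = (ln(S/K) + (r - q + 0.5*sigma^2) * T) / (sigma * sqrt(T)) = 1.19797858
d2 = d1 - sigma * sqrt(T) = 1.02797858
exp(-rT) = 0.94082324; exp(-qT) = 1.00000000
C = S_0 * exp(-qT) * N(d1) - K * exp(-rT) * N(d2)
N(d1) = 0.88453732; N(d2) = 0.84802005
C = 54.8500 * 1.00000000 * 0.88453732 - 48.2500 * 0.94082324 * 0.84802005 = 10.0212

Answer: Price = 10.0212


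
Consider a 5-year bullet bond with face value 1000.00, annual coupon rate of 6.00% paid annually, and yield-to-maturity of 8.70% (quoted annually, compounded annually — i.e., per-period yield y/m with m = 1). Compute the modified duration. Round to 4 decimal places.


Coupon per period c = face * coupon_rate / m = 60.000000
Periods per year m = 1; per-period yield y/m = 0.087000
Number of cashflows N = 5
Cashflows (t years, CF_t, discount factor 1/(1+y/m)^(m*t), PV):
  t = 1.0000: CF_t = 60.000000, DF = 0.919963, PV = 55.197792
  t = 2.0000: CF_t = 60.000000, DF = 0.846332, PV = 50.779938
  t = 3.0000: CF_t = 60.000000, DF = 0.778595, PV = 46.715674
  t = 4.0000: CF_t = 60.000000, DF = 0.716278, PV = 42.976701
  t = 5.0000: CF_t = 1060.000000, DF = 0.658950, PV = 698.486706
Price P = sum_t PV_t = 894.156810
First compute Macaulay numerator sum_t t * PV_t:
  t * PV_t at t = 1.0000: 55.197792
  t * PV_t at t = 2.0000: 101.559875
  t * PV_t at t = 3.0000: 140.147022
  t * PV_t at t = 4.0000: 171.906804
  t * PV_t at t = 5.0000: 3492.433530
Macaulay duration D = 3961.245023 / 894.156810 = 4.430146
Modified duration = D / (1 + y/m) = 4.430146 / (1 + 0.087000) = 4.075571

Answer: Modified duration = 4.0756


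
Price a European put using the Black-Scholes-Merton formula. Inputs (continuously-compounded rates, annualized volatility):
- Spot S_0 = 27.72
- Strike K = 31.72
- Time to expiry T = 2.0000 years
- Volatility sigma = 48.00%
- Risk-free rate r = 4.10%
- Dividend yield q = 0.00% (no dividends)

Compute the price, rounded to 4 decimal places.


Answer: Price = 8.3382

Derivation:
d1 = (ln(S/K) + (r - q + 0.5*sigma^2) * T) / (sigma * sqrt(T)) = 0.26163949
d2 = d1 - sigma * sqrt(T) = -0.41718302
exp(-rT) = 0.92127196; exp(-qT) = 1.00000000
P = K * exp(-rT) * N(-d2) - S_0 * exp(-qT) * N(-d1)
N(-d1) = 0.39679970; N(-d2) = 0.66172773
P = 31.7200 * 0.92127196 * 0.66172773 - 27.7200 * 1.00000000 * 0.39679970 = 8.3382


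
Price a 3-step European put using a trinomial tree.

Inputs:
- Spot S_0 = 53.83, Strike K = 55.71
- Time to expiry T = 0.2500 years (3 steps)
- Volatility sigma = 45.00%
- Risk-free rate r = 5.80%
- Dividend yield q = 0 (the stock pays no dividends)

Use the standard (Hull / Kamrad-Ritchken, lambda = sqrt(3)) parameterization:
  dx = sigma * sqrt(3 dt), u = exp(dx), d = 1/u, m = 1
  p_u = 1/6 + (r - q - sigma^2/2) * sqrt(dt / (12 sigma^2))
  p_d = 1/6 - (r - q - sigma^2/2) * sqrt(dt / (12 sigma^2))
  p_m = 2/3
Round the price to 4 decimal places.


dt = T/N = 0.083333; dx = sigma*sqrt(3*dt) = 0.225000
u = exp(dx) = 1.252323; d = 1/u = 0.798516
p_u = 0.158657, p_m = 0.666667, p_d = 0.174676
Discount per step: exp(-r*dt) = 0.995178
Stock lattice S(k, j) with j the centered position index:
  k=0: S(0,+0) = 53.8300
  k=1: S(1,-1) = 42.9841; S(1,+0) = 53.8300; S(1,+1) = 67.4125
  k=2: S(2,-2) = 34.3235; S(2,-1) = 42.9841; S(2,+0) = 53.8300; S(2,+1) = 67.4125; S(2,+2) = 84.4222
  k=3: S(3,-3) = 27.4079; S(3,-2) = 34.3235; S(3,-1) = 42.9841; S(3,+0) = 53.8300; S(3,+1) = 67.4125; S(3,+2) = 84.4222; S(3,+3) = 105.7239
Terminal payoffs V(N, j) = max(K - S_T, 0):
  V(3,-3) = 28.302110; V(3,-2) = 21.386477; V(3,-1) = 12.725872; V(3,+0) = 1.880000; V(3,+1) = 0.000000; V(3,+2) = 0.000000; V(3,+3) = 0.000000
Backward induction: V(k, j) = exp(-r*dt) * [p_u * V(k+1, j+1) + p_m * V(k+1, j) + p_d * V(k+1, j-1)]
  V(2,-2) = exp(-r*dt) * [p_u*12.725872 + p_m*21.386477 + p_d*28.302110] = 21.118084
  V(2,-1) = exp(-r*dt) * [p_u*1.880000 + p_m*12.725872 + p_d*21.386477] = 12.457536
  V(2,+0) = exp(-r*dt) * [p_u*0.000000 + p_m*1.880000 + p_d*12.725872] = 3.459476
  V(2,+1) = exp(-r*dt) * [p_u*0.000000 + p_m*0.000000 + p_d*1.880000] = 0.326807
  V(2,+2) = exp(-r*dt) * [p_u*0.000000 + p_m*0.000000 + p_d*0.000000] = 0.000000
  V(1,-1) = exp(-r*dt) * [p_u*3.459476 + p_m*12.457536 + p_d*21.118084] = 12.482239
  V(1,+0) = exp(-r*dt) * [p_u*0.326807 + p_m*3.459476 + p_d*12.457536] = 4.512337
  V(1,+1) = exp(-r*dt) * [p_u*0.000000 + p_m*0.326807 + p_d*3.459476] = 0.818194
  V(0,+0) = exp(-r*dt) * [p_u*0.818194 + p_m*4.512337 + p_d*12.482239] = 5.292740

Answer: Price = V(0,0) = 5.2927


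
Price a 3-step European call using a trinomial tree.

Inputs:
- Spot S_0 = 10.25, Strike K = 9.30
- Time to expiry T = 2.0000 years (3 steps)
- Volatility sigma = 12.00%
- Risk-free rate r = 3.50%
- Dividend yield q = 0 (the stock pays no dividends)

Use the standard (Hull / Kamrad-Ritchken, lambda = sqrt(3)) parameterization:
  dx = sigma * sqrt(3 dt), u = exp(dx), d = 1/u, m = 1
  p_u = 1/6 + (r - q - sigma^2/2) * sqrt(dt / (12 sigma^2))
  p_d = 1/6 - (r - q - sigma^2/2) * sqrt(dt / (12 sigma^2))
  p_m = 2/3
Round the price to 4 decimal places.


dt = T/N = 0.666667; dx = sigma*sqrt(3*dt) = 0.169706
u = exp(dx) = 1.184956; d = 1/u = 0.843913
p_u = 0.221271, p_m = 0.666667, p_d = 0.112062
Discount per step: exp(-r*dt) = 0.976937
Stock lattice S(k, j) with j the centered position index:
  k=0: S(0,+0) = 10.2500
  k=1: S(1,-1) = 8.6501; S(1,+0) = 10.2500; S(1,+1) = 12.1458
  k=2: S(2,-2) = 7.2999; S(2,-1) = 8.6501; S(2,+0) = 10.2500; S(2,+1) = 12.1458; S(2,+2) = 14.3922
  k=3: S(3,-3) = 6.1605; S(3,-2) = 7.2999; S(3,-1) = 8.6501; S(3,+0) = 10.2500; S(3,+1) = 12.1458; S(3,+2) = 14.3922; S(3,+3) = 17.0542
Terminal payoffs V(N, j) = max(S_T - K, 0):
  V(3,-3) = 0.000000; V(3,-2) = 0.000000; V(3,-1) = 0.000000; V(3,+0) = 0.950000; V(3,+1) = 2.845799; V(3,+2) = 5.092237; V(3,+3) = 7.754167
Backward induction: V(k, j) = exp(-r*dt) * [p_u * V(k+1, j+1) + p_m * V(k+1, j) + p_d * V(k+1, j-1)]
  V(2,-2) = exp(-r*dt) * [p_u*0.000000 + p_m*0.000000 + p_d*0.000000] = 0.000000
  V(2,-1) = exp(-r*dt) * [p_u*0.950000 + p_m*0.000000 + p_d*0.000000] = 0.205359
  V(2,+0) = exp(-r*dt) * [p_u*2.845799 + p_m*0.950000 + p_d*0.000000] = 1.233897
  V(2,+1) = exp(-r*dt) * [p_u*5.092237 + p_m*2.845799 + p_d*0.950000] = 3.058225
  V(2,+2) = exp(-r*dt) * [p_u*7.754167 + p_m*5.092237 + p_d*2.845799] = 5.304282
  V(1,-1) = exp(-r*dt) * [p_u*1.233897 + p_m*0.205359 + p_d*0.000000] = 0.400478
  V(1,+0) = exp(-r*dt) * [p_u*3.058225 + p_m*1.233897 + p_d*0.205359] = 1.487198
  V(1,+1) = exp(-r*dt) * [p_u*5.304282 + p_m*3.058225 + p_d*1.233897] = 3.273494
  V(0,+0) = exp(-r*dt) * [p_u*3.273494 + p_m*1.487198 + p_d*0.400478] = 1.720067

Answer: Price = V(0,0) = 1.7201


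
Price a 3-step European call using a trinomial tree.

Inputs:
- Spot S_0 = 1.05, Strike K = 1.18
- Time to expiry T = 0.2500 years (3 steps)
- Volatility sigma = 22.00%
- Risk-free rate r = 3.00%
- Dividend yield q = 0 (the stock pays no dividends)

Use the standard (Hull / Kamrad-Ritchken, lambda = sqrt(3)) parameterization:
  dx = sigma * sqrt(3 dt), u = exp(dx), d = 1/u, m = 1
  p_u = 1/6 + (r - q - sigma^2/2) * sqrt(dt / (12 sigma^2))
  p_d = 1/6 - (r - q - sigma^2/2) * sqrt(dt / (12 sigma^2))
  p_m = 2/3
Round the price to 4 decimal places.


dt = T/N = 0.083333; dx = sigma*sqrt(3*dt) = 0.110000
u = exp(dx) = 1.116278; d = 1/u = 0.895834
p_u = 0.168864, p_m = 0.666667, p_d = 0.164470
Discount per step: exp(-r*dt) = 0.997503
Stock lattice S(k, j) with j the centered position index:
  k=0: S(0,+0) = 1.0500
  k=1: S(1,-1) = 0.9406; S(1,+0) = 1.0500; S(1,+1) = 1.1721
  k=2: S(2,-2) = 0.8426; S(2,-1) = 0.9406; S(2,+0) = 1.0500; S(2,+1) = 1.1721; S(2,+2) = 1.3084
  k=3: S(3,-3) = 0.7549; S(3,-2) = 0.8426; S(3,-1) = 0.9406; S(3,+0) = 1.0500; S(3,+1) = 1.1721; S(3,+2) = 1.3084; S(3,+3) = 1.4605
Terminal payoffs V(N, j) = max(S_T - K, 0):
  V(3,-3) = 0.000000; V(3,-2) = 0.000000; V(3,-1) = 0.000000; V(3,+0) = 0.000000; V(3,+1) = 0.000000; V(3,+2) = 0.128381; V(3,+3) = 0.280517
Backward induction: V(k, j) = exp(-r*dt) * [p_u * V(k+1, j+1) + p_m * V(k+1, j) + p_d * V(k+1, j-1)]
  V(2,-2) = exp(-r*dt) * [p_u*0.000000 + p_m*0.000000 + p_d*0.000000] = 0.000000
  V(2,-1) = exp(-r*dt) * [p_u*0.000000 + p_m*0.000000 + p_d*0.000000] = 0.000000
  V(2,+0) = exp(-r*dt) * [p_u*0.000000 + p_m*0.000000 + p_d*0.000000] = 0.000000
  V(2,+1) = exp(-r*dt) * [p_u*0.128381 + p_m*0.000000 + p_d*0.000000] = 0.021625
  V(2,+2) = exp(-r*dt) * [p_u*0.280517 + p_m*0.128381 + p_d*0.000000] = 0.132624
  V(1,-1) = exp(-r*dt) * [p_u*0.000000 + p_m*0.000000 + p_d*0.000000] = 0.000000
  V(1,+0) = exp(-r*dt) * [p_u*0.021625 + p_m*0.000000 + p_d*0.000000] = 0.003643
  V(1,+1) = exp(-r*dt) * [p_u*0.132624 + p_m*0.021625 + p_d*0.000000] = 0.036720
  V(0,+0) = exp(-r*dt) * [p_u*0.036720 + p_m*0.003643 + p_d*0.000000] = 0.008607

Answer: Price = V(0,0) = 0.0086


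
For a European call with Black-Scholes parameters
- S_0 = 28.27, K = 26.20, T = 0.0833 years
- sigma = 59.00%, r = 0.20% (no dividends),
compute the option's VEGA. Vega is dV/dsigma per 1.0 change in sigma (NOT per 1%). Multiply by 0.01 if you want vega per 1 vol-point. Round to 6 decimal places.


d1 = 0.5326782681; d2 = 0.3623940057
phi(d1) = 0.3461747402; exp(-qT) = 1.0000000000; exp(-rT) = 0.9998334139
Vega = S * exp(-qT) * phi(d1) * sqrt(T) = 28.2700 * 1.0000000000 * 0.3461747402 * 0.2886173938 = 2.824514

Answer: Vega = 2.824514


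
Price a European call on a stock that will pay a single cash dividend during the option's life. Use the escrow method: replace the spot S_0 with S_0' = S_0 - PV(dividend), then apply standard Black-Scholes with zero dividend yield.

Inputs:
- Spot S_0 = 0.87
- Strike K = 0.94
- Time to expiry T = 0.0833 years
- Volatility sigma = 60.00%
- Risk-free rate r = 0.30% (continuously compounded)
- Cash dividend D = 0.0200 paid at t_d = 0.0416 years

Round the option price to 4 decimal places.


Answer: Price = 0.0269

Derivation:
PV(D) = D * exp(-r * t_d) = 0.0200 * 0.99987521 = 0.01999750
S_0' = S_0 - PV(D) = 0.8700 - 0.01999750 = 0.85000250
d1 = (ln(S_0'/K) + (r + sigma^2/2)*T) / (sigma*sqrt(T)) = -0.49313665
d2 = d1 - sigma*sqrt(T) = -0.66630709
exp(-rT) = 0.99975013
N(d1) = 0.31095802; N(d2) = 0.25260742
C = S_0' * N(d1) - K * exp(-rT) * N(d2) = 0.85000250 * 0.31095802 - 0.9400 * 0.99975013 * 0.25260742 = 0.0269
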